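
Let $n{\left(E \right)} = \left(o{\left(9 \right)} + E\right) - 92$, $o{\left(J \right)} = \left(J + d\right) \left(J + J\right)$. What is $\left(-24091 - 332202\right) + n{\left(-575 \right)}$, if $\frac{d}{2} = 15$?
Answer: $-356258$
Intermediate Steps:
$d = 30$ ($d = 2 \cdot 15 = 30$)
$o{\left(J \right)} = 2 J \left(30 + J\right)$ ($o{\left(J \right)} = \left(J + 30\right) \left(J + J\right) = \left(30 + J\right) 2 J = 2 J \left(30 + J\right)$)
$n{\left(E \right)} = 610 + E$ ($n{\left(E \right)} = \left(2 \cdot 9 \left(30 + 9\right) + E\right) - 92 = \left(2 \cdot 9 \cdot 39 + E\right) - 92 = \left(702 + E\right) - 92 = 610 + E$)
$\left(-24091 - 332202\right) + n{\left(-575 \right)} = \left(-24091 - 332202\right) + \left(610 - 575\right) = -356293 + 35 = -356258$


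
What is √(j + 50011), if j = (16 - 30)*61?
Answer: √49157 ≈ 221.71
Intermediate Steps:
j = -854 (j = -14*61 = -854)
√(j + 50011) = √(-854 + 50011) = √49157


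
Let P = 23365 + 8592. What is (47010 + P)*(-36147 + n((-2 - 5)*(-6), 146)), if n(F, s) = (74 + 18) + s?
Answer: -2835626003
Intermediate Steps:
P = 31957
n(F, s) = 92 + s
(47010 + P)*(-36147 + n((-2 - 5)*(-6), 146)) = (47010 + 31957)*(-36147 + (92 + 146)) = 78967*(-36147 + 238) = 78967*(-35909) = -2835626003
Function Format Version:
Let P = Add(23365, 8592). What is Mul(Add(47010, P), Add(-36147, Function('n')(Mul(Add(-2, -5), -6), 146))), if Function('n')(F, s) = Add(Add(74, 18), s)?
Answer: -2835626003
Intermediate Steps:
P = 31957
Function('n')(F, s) = Add(92, s)
Mul(Add(47010, P), Add(-36147, Function('n')(Mul(Add(-2, -5), -6), 146))) = Mul(Add(47010, 31957), Add(-36147, Add(92, 146))) = Mul(78967, Add(-36147, 238)) = Mul(78967, -35909) = -2835626003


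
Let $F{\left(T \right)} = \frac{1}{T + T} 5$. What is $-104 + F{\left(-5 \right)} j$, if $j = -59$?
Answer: $- \frac{149}{2} \approx -74.5$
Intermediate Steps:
$F{\left(T \right)} = \frac{5}{2 T}$ ($F{\left(T \right)} = \frac{1}{2 T} 5 = \frac{5}{2 T}$)
$-104 + F{\left(-5 \right)} j = -104 + \frac{5}{2 \left(-5\right)} \left(-59\right) = -104 + \frac{5}{2} \left(- \frac{1}{5}\right) \left(-59\right) = -104 - - \frac{59}{2} = -104 + \frac{59}{2} = - \frac{149}{2}$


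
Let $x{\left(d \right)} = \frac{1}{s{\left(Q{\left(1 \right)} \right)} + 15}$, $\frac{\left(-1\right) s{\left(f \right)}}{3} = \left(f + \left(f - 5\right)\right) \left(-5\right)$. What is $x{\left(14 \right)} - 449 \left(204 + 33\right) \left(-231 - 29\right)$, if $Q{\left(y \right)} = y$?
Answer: $\frac{830021399}{30} \approx 2.7667 \cdot 10^{7}$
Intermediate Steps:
$s{\left(f \right)} = -75 + 30 f$ ($s{\left(f \right)} = - 3 \left(f + \left(f - 5\right)\right) \left(-5\right) = - 3 \left(f + \left(-5 + f\right)\right) \left(-5\right) = - 3 \left(-5 + 2 f\right) \left(-5\right) = - 3 \left(25 - 10 f\right) = -75 + 30 f$)
$x{\left(d \right)} = - \frac{1}{30}$ ($x{\left(d \right)} = \frac{1}{\left(-75 + 30 \cdot 1\right) + 15} = \frac{1}{\left(-75 + 30\right) + 15} = \frac{1}{-45 + 15} = \frac{1}{-30} = - \frac{1}{30}$)
$x{\left(14 \right)} - 449 \left(204 + 33\right) \left(-231 - 29\right) = - \frac{1}{30} - 449 \left(204 + 33\right) \left(-231 - 29\right) = - \frac{1}{30} - 449 \cdot 237 \left(-260\right) = - \frac{1}{30} - -27667380 = - \frac{1}{30} + 27667380 = \frac{830021399}{30}$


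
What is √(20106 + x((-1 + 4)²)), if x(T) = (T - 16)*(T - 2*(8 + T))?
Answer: √20281 ≈ 142.41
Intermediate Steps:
x(T) = (-16 + T)*(-16 - T) (x(T) = (-16 + T)*(T + (-16 - 2*T)) = (-16 + T)*(-16 - T))
√(20106 + x((-1 + 4)²)) = √(20106 + (256 - ((-1 + 4)²)²)) = √(20106 + (256 - (3²)²)) = √(20106 + (256 - 1*9²)) = √(20106 + (256 - 1*81)) = √(20106 + (256 - 81)) = √(20106 + 175) = √20281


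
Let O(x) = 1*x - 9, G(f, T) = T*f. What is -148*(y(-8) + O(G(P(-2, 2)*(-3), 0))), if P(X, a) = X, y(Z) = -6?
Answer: 2220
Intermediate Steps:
O(x) = -9 + x (O(x) = x - 9 = -9 + x)
-148*(y(-8) + O(G(P(-2, 2)*(-3), 0))) = -148*(-6 + (-9 + 0*(-2*(-3)))) = -148*(-6 + (-9 + 0*6)) = -148*(-6 + (-9 + 0)) = -148*(-6 - 9) = -148*(-15) = 2220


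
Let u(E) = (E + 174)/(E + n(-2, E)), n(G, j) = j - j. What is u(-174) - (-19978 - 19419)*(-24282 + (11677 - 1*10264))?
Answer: -900969993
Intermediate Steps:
n(G, j) = 0
u(E) = (174 + E)/E (u(E) = (E + 174)/(E + 0) = (174 + E)/E)
u(-174) - (-19978 - 19419)*(-24282 + (11677 - 1*10264)) = (174 - 174)/(-174) - (-19978 - 19419)*(-24282 + (11677 - 1*10264)) = -1/174*0 - (-39397)*(-24282 + (11677 - 10264)) = 0 - (-39397)*(-24282 + 1413) = 0 - (-39397)*(-22869) = 0 - 1*900969993 = 0 - 900969993 = -900969993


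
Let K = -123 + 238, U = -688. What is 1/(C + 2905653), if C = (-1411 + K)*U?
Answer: 1/3797301 ≈ 2.6335e-7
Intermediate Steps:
K = 115
C = 891648 (C = (-1411 + 115)*(-688) = -1296*(-688) = 891648)
1/(C + 2905653) = 1/(891648 + 2905653) = 1/3797301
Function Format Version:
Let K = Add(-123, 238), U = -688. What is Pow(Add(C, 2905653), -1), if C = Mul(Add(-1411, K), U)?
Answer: Rational(1, 3797301) ≈ 2.6335e-7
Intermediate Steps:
K = 115
C = 891648 (C = Mul(Add(-1411, 115), -688) = Mul(-1296, -688) = 891648)
Pow(Add(C, 2905653), -1) = Pow(Add(891648, 2905653), -1) = Pow(3797301, -1) = Rational(1, 3797301)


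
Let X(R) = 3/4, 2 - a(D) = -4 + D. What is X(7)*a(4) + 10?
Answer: 23/2 ≈ 11.500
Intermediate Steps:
a(D) = 6 - D (a(D) = 2 - (-4 + D) = 2 + (4 - D) = 6 - D)
X(R) = ¾ (X(R) = 3*(¼) = ¾)
X(7)*a(4) + 10 = 3*(6 - 1*4)/4 + 10 = 3*(6 - 4)/4 + 10 = (¾)*2 + 10 = 3/2 + 10 = 23/2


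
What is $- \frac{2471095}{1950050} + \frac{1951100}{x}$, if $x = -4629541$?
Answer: $- \frac{3048955634479}{1805567285410} \approx -1.6886$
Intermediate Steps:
$- \frac{2471095}{1950050} + \frac{1951100}{x} = - \frac{2471095}{1950050} + \frac{1951100}{-4629541} = \left(-2471095\right) \frac{1}{1950050} + 1951100 \left(- \frac{1}{4629541}\right) = - \frac{494219}{390010} - \frac{1951100}{4629541} = - \frac{3048955634479}{1805567285410}$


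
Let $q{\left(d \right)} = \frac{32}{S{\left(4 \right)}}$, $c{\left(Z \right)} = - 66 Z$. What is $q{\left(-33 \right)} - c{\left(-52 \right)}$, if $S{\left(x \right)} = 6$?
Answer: $- \frac{10280}{3} \approx -3426.7$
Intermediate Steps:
$q{\left(d \right)} = \frac{16}{3}$ ($q{\left(d \right)} = \frac{32}{6} = 32 \cdot \frac{1}{6} = \frac{16}{3}$)
$q{\left(-33 \right)} - c{\left(-52 \right)} = \frac{16}{3} - \left(-66\right) \left(-52\right) = \frac{16}{3} - 3432 = - \frac{10280}{3}$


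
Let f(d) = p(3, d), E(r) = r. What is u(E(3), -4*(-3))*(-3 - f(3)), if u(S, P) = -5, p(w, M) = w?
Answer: 30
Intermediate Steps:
f(d) = 3
u(E(3), -4*(-3))*(-3 - f(3)) = -5*(-3 - 1*3) = -5*(-3 - 3) = -5*(-6) = 30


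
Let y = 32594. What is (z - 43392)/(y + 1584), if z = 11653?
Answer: -31739/34178 ≈ -0.92864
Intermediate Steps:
(z - 43392)/(y + 1584) = (11653 - 43392)/(32594 + 1584) = -31739/34178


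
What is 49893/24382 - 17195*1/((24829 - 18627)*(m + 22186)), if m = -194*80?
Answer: 1031141850293/504006807612 ≈ 2.0459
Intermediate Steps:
m = -15520
49893/24382 - 17195*1/((24829 - 18627)*(m + 22186)) = 49893/24382 - 17195*1/((-15520 + 22186)*(24829 - 18627)) = 49893*(1/24382) - 17195/(6666*6202) = 49893/24382 - 17195/41342532 = 1031141850293/504006807612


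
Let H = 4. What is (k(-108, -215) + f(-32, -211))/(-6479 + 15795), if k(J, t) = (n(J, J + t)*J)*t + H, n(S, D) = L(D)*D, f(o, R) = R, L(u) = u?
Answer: 2422519173/9316 ≈ 2.6004e+5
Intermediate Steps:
n(S, D) = D**2 (n(S, D) = D*D = D**2)
k(J, t) = 4 + J*t*(J + t)**2 (k(J, t) = ((J + t)**2*J)*t + 4 = (J*(J + t)**2)*t + 4 = J*t*(J + t)**2 + 4 = 4 + J*t*(J + t)**2)
(k(-108, -215) + f(-32, -211))/(-6479 + 15795) = ((4 - 108*(-215)*(-108 - 215)**2) - 211)/(-6479 + 15795) = ((4 - 108*(-215)*(-323)**2) - 211)/9316 = ((4 - 108*(-215)*104329) - 211)*(1/9316) = ((4 + 2422519380) - 211)*(1/9316) = (2422519384 - 211)*(1/9316) = 2422519173*(1/9316) = 2422519173/9316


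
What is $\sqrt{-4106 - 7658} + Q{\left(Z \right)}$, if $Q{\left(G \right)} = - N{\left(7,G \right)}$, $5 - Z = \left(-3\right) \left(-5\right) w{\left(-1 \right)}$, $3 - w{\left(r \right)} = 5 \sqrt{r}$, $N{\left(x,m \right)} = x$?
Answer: $-7 + 2 i \sqrt{2941} \approx -7.0 + 108.46 i$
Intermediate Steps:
$w{\left(r \right)} = 3 - 5 \sqrt{r}$
$Z = -40 + 75 i$ ($Z = 5 - \left(-3\right) \left(-5\right) \left(3 - 5 \sqrt{-1}\right) = 5 - 15 \left(3 - 5 i\right) = 5 - \left(45 - 75 i\right) = -40 + 75 i \approx -40.0 + 75.0 i$)
$Q{\left(G \right)} = -7$ ($Q{\left(G \right)} = \left(-1\right) 7 = -7$)
$\sqrt{-4106 - 7658} + Q{\left(Z \right)} = \sqrt{-4106 - 7658} - 7 = \sqrt{-11764} - 7 = 2 i \sqrt{2941} - 7 = -7 + 2 i \sqrt{2941}$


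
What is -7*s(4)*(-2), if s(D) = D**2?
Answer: 224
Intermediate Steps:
-7*s(4)*(-2) = -7*4**2*(-2) = -7*16*(-2) = -112*(-2) = 224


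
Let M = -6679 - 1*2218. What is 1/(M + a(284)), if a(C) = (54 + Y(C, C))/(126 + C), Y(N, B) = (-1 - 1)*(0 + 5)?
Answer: -205/1823863 ≈ -0.00011240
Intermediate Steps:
M = -8897 (M = -6679 - 2218 = -8897)
Y(N, B) = -10 (Y(N, B) = -2*5 = -10)
a(C) = 44/(126 + C) (a(C) = (54 - 10)/(126 + C) = 44/(126 + C))
1/(M + a(284)) = 1/(-8897 + 44/(126 + 284)) = 1/(-8897 + 44/410) = 1/(-8897 + 44*(1/410)) = 1/(-8897 + 22/205) = 1/(-1823863/205) = -205/1823863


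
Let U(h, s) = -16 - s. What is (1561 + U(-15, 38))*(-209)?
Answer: -314963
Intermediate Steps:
(1561 + U(-15, 38))*(-209) = (1561 + (-16 - 1*38))*(-209) = (1561 + (-16 - 38))*(-209) = (1561 - 54)*(-209) = 1507*(-209) = -314963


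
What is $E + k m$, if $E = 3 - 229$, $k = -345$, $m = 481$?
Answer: $-166171$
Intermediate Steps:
$E = -226$ ($E = 3 - 229 = -226$)
$E + k m = -226 - 165945 = -166171$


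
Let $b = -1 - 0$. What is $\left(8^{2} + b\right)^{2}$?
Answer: $3969$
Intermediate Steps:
$b = -1$ ($b = -1 + 0 = -1$)
$\left(8^{2} + b\right)^{2} = \left(8^{2} - 1\right)^{2} = \left(64 - 1\right)^{2} = 63^{2} = 3969$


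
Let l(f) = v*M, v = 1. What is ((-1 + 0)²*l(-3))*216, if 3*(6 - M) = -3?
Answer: 1512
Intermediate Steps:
M = 7 (M = 6 - ⅓*(-3) = 6 + 1 = 7)
l(f) = 7 (l(f) = 1*7 = 7)
((-1 + 0)²*l(-3))*216 = ((-1 + 0)²*7)*216 = ((-1)²*7)*216 = (1*7)*216 = 7*216 = 1512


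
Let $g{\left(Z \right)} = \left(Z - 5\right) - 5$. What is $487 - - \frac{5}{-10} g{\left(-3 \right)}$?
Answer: $\frac{987}{2} \approx 493.5$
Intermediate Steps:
$g{\left(Z \right)} = -10 + Z$ ($g{\left(Z \right)} = \left(-5 + Z\right) - 5 = -10 + Z$)
$487 - - \frac{5}{-10} g{\left(-3 \right)} = 487 - - \frac{5}{-10} \left(-10 - 3\right) = 487 - \left(-5\right) \left(- \frac{1}{10}\right) \left(-13\right) = 487 - \frac{1}{2} \left(-13\right) = 487 - - \frac{13}{2} = 487 + \frac{13}{2} = \frac{987}{2}$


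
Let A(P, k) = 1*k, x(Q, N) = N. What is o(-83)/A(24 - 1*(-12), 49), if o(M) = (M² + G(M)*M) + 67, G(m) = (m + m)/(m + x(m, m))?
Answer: 6873/49 ≈ 140.27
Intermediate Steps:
A(P, k) = k
G(m) = 1 (G(m) = (m + m)/(m + m) = (2*m)/((2*m)) = (2*m)*(1/(2*m)) = 1)
o(M) = 67 + M + M² (o(M) = (M² + 1*M) + 67 = (M² + M) + 67 = (M + M²) + 67 = 67 + M + M²)
o(-83)/A(24 - 1*(-12), 49) = (67 - 83 + (-83)²)/49 = (67 - 83 + 6889)*(1/49) = 6873*(1/49) = 6873/49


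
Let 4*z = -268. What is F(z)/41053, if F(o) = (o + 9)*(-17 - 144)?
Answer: 9338/41053 ≈ 0.22746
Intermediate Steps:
z = -67 (z = (¼)*(-268) = -67)
F(o) = -1449 - 161*o (F(o) = (9 + o)*(-161) = -1449 - 161*o)
F(z)/41053 = (-1449 - 161*(-67))/41053 = (-1449 + 10787)*(1/41053) = 9338*(1/41053) = 9338/41053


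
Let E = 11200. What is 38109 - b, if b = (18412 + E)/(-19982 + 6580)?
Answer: 255383215/6701 ≈ 38111.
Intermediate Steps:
b = -14806/6701 (b = (18412 + 11200)/(-19982 + 6580) = 29612/(-13402) = 29612*(-1/13402) = -14806/6701 ≈ -2.2095)
38109 - b = 38109 - 1*(-14806/6701) = 38109 + 14806/6701 = 255383215/6701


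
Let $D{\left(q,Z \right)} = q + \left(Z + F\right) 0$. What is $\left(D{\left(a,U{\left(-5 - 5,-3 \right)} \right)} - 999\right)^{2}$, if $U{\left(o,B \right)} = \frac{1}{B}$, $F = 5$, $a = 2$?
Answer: $994009$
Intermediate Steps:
$D{\left(q,Z \right)} = q$ ($D{\left(q,Z \right)} = q + \left(Z + 5\right) 0 = q + \left(5 + Z\right) 0 = q + 0 = q$)
$\left(D{\left(a,U{\left(-5 - 5,-3 \right)} \right)} - 999\right)^{2} = \left(2 - 999\right)^{2} = \left(-997\right)^{2} = 994009$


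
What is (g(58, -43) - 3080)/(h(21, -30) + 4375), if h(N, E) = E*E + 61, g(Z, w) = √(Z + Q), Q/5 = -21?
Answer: -385/667 + I*√47/5336 ≈ -0.57721 + 0.0012848*I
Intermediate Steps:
Q = -105 (Q = 5*(-21) = -105)
g(Z, w) = √(-105 + Z) (g(Z, w) = √(Z - 105) = √(-105 + Z))
h(N, E) = 61 + E² (h(N, E) = E² + 61 = 61 + E²)
(g(58, -43) - 3080)/(h(21, -30) + 4375) = (√(-105 + 58) - 3080)/((61 + (-30)²) + 4375) = (√(-47) - 3080)/((61 + 900) + 4375) = (I*√47 - 3080)/(961 + 4375) = (-3080 + I*√47)/5336 = (-3080 + I*√47)*(1/5336) = -385/667 + I*√47/5336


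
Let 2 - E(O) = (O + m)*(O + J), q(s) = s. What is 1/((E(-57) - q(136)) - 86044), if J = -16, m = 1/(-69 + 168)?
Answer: -99/8943488 ≈ -1.1070e-5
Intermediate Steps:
m = 1/99 ≈ 0.010101
E(O) = 2 - (-16 + O)*(1/99 + O) (E(O) = 2 - (O + 1/99)*(O - 16) = 2 - (1/99 + O)*(-16 + O) = 2 - (-16 + O)*(1/99 + O))
1/((E(-57) - q(136)) - 86044) = 1/(((214/99 - 1*(-57)² + (1583/99)*(-57)) - 1*136) - 86044) = 1/(((214/99 - 1*3249 - 30077/33) - 136) - 86044) = 1/(((214/99 - 3249 - 30077/33) - 136) - 86044) = 1/((-411668/99 - 136) - 86044) = 1/(-425132/99 - 86044) = 1/(-8943488/99) = -99/8943488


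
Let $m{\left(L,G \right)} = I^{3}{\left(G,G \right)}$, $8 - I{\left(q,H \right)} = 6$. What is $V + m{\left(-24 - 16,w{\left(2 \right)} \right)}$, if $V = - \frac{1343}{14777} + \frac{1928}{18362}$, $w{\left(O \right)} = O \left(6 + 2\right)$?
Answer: $\frac{1087256041}{135667637} \approx 8.0141$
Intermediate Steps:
$I{\left(q,H \right)} = 2$ ($I{\left(q,H \right)} = 8 - 6 = 2$)
$w{\left(O \right)} = 8 O$ ($w{\left(O \right)} = O 8 = 8 O$)
$m{\left(L,G \right)} = 8$ ($m{\left(L,G \right)} = 2^{3} = 8$)
$V = \frac{1914945}{135667637}$ ($V = \left(-1343\right) \frac{1}{14777} + 1928 \cdot \frac{1}{18362} = - \frac{1343}{14777} + \frac{964}{9181} = \frac{1914945}{135667637} \approx 0.014115$)
$V + m{\left(-24 - 16,w{\left(2 \right)} \right)} = \frac{1914945}{135667637} + 8 = \frac{1087256041}{135667637}$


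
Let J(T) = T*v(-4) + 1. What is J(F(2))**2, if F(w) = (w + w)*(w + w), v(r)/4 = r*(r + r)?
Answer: 4198401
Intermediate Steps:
v(r) = 8*r**2 (v(r) = 4*(r*(r + r)) = 4*(r*(2*r)) = 4*(2*r**2) = 8*r**2)
F(w) = 4*w**2 (F(w) = (2*w)*(2*w) = 4*w**2)
J(T) = 1 + 128*T (J(T) = T*(8*(-4)**2) + 1 = T*(8*16) + 1 = T*128 + 1 = 128*T + 1 = 1 + 128*T)
J(F(2))**2 = (1 + 128*(4*2**2))**2 = (1 + 128*(4*4))**2 = (1 + 128*16)**2 = (1 + 2048)**2 = 2049**2 = 4198401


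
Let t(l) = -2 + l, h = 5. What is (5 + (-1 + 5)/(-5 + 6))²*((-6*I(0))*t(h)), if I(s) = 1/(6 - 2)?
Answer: -729/2 ≈ -364.50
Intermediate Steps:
I(s) = ¼ (I(s) = 1/4 = ¼)
(5 + (-1 + 5)/(-5 + 6))²*((-6*I(0))*t(h)) = (5 + (-1 + 5)/(-5 + 6))²*((-6*¼)*(-2 + 5)) = (5 + 4/1)²*(-3/2*3) = (5 + 4*1)²*(-9/2) = (5 + 4)²*(-9/2) = 9²*(-9/2) = 81*(-9/2) = -729/2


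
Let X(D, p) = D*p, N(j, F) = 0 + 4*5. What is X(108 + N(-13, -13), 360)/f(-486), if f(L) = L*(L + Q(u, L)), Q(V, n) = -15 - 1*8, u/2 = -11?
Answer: 2560/13743 ≈ 0.18628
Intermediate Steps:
u = -22 (u = 2*(-11) = -22)
Q(V, n) = -23 (Q(V, n) = -15 - 8 = -23)
N(j, F) = 20 (N(j, F) = 0 + 20 = 20)
f(L) = L*(-23 + L) (f(L) = L*(L - 23) = L*(-23 + L))
X(108 + N(-13, -13), 360)/f(-486) = ((108 + 20)*360)/((-486*(-23 - 486))) = (128*360)/((-486*(-509))) = 46080/247374 = 46080*(1/247374) = 2560/13743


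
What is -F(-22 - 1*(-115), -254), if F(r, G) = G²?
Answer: -64516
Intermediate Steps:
-F(-22 - 1*(-115), -254) = -1*(-254)² = -1*64516 = -64516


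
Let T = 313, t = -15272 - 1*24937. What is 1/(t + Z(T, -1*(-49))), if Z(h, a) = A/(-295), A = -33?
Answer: -295/11861622 ≈ -2.4870e-5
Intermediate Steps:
t = -40209 (t = -15272 - 24937 = -40209)
Z(h, a) = 33/295 (Z(h, a) = -33/(-295) = -33*(-1/295) = 33/295)
1/(t + Z(T, -1*(-49))) = 1/(-40209 + 33/295) = 1/(-11861622/295) = -295/11861622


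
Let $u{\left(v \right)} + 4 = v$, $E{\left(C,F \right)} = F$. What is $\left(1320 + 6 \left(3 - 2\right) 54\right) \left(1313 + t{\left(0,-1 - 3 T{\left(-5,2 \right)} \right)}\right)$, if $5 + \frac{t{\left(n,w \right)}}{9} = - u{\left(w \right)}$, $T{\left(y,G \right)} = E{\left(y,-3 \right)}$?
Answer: $2025408$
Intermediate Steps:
$T{\left(y,G \right)} = -3$
$u{\left(v \right)} = -4 + v$
$t{\left(n,w \right)} = -9 - 9 w$ ($t{\left(n,w \right)} = -45 + 9 \left(- (-4 + w)\right) = -45 + 9 \left(4 - w\right) = -45 - \left(-36 + 9 w\right) = -9 - 9 w$)
$\left(1320 + 6 \left(3 - 2\right) 54\right) \left(1313 + t{\left(0,-1 - 3 T{\left(-5,2 \right)} \right)}\right) = \left(1320 + 6 \left(3 - 2\right) 54\right) \left(1313 - \left(9 + 9 \left(-1 - -9\right)\right)\right) = \left(1320 + 6 \cdot 1 \cdot 54\right) \left(1313 - \left(9 + 9 \left(-1 + 9\right)\right)\right) = \left(1320 + 6 \cdot 54\right) \left(1313 - 81\right) = \left(1320 + 324\right) \left(1313 - 81\right) = 1644 \left(1313 - 81\right) = 1644 \cdot 1232 = 2025408$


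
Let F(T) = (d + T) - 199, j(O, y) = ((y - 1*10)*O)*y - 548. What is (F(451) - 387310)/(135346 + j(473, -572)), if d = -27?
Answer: -77417/31519678 ≈ -0.0024561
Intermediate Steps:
j(O, y) = -548 + O*y*(-10 + y) (j(O, y) = ((y - 10)*O)*y - 548 = ((-10 + y)*O)*y - 548 = (O*(-10 + y))*y - 548 = O*y*(-10 + y) - 548 = -548 + O*y*(-10 + y))
F(T) = -226 + T (F(T) = (-27 + T) - 199 = -226 + T)
(F(451) - 387310)/(135346 + j(473, -572)) = ((-226 + 451) - 387310)/(135346 + (-548 + 473*(-572)² - 10*473*(-572))) = (225 - 387310)/(135346 + (-548 + 473*327184 + 2705560)) = -387085/(135346 + (-548 + 154758032 + 2705560)) = -387085/(135346 + 157463044) = -387085/157598390 = -387085*1/157598390 = -77417/31519678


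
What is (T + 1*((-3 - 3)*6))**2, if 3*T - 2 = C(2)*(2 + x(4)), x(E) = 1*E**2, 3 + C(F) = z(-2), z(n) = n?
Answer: 38416/9 ≈ 4268.4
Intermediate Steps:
C(F) = -5 (C(F) = -3 - 2 = -5)
x(E) = E**2
T = -88/3 (T = 2/3 + (-5*(2 + 4**2))/3 = 2/3 + (-5*(2 + 16))/3 = 2/3 + (-5*18)/3 = 2/3 + (1/3)*(-90) = 2/3 - 30 = -88/3 ≈ -29.333)
(T + 1*((-3 - 3)*6))**2 = (-88/3 + 1*((-3 - 3)*6))**2 = (-88/3 + 1*(-6*6))**2 = (-88/3 + 1*(-36))**2 = (-88/3 - 36)**2 = (-196/3)**2 = 38416/9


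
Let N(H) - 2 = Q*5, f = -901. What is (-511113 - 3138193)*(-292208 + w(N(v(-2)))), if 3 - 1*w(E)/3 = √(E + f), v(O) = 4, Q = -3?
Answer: 1066323563894 + 10947918*I*√914 ≈ 1.0663e+12 + 3.3098e+8*I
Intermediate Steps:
N(H) = -13 (N(H) = 2 - 3*5 = 2 - 15 = -13)
w(E) = 9 - 3*√(-901 + E) (w(E) = 9 - 3*√(E - 901) = 9 - 3*√(-901 + E))
(-511113 - 3138193)*(-292208 + w(N(v(-2)))) = (-511113 - 3138193)*(-292208 + (9 - 3*√(-901 - 13))) = -3649306*(-292208 + (9 - 3*I*√914)) = -3649306*(-292199 - 3*I*√914) = 1066323563894 + 10947918*I*√914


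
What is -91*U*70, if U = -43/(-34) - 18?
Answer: 1812265/17 ≈ 1.0660e+5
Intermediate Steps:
U = -569/34 (U = -43*(-1/34) - 18 = 43/34 - 18 = -569/34 ≈ -16.735)
-91*U*70 = -91*(-569/34)*70 = (51779/34)*70 = 1812265/17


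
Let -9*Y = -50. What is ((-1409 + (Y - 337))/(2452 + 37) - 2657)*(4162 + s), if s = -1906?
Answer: -44770410992/7467 ≈ -5.9958e+6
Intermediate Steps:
Y = 50/9 (Y = -⅑*(-50) = 50/9 ≈ 5.5556)
((-1409 + (Y - 337))/(2452 + 37) - 2657)*(4162 + s) = ((-1409 + (50/9 - 337))/(2452 + 37) - 2657)*(4162 - 1906) = ((-1409 - 2983/9)/2489 - 2657)*2256 = (-15664/9*1/2489 - 2657)*2256 = (-15664/22401 - 2657)*2256 = -59535121/22401*2256 = -44770410992/7467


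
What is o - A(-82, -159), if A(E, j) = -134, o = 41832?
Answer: 41966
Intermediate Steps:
o - A(-82, -159) = 41832 - 1*(-134) = 41832 + 134 = 41966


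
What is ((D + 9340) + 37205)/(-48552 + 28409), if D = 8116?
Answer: -54661/20143 ≈ -2.7136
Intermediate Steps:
((D + 9340) + 37205)/(-48552 + 28409) = ((8116 + 9340) + 37205)/(-48552 + 28409) = (17456 + 37205)/(-20143) = 54661*(-1/20143) = -54661/20143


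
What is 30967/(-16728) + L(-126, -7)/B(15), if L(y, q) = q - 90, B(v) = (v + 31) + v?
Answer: -3511603/1020408 ≈ -3.4414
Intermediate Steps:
B(v) = 31 + 2*v (B(v) = (31 + v) + v = 31 + 2*v)
L(y, q) = -90 + q
30967/(-16728) + L(-126, -7)/B(15) = 30967/(-16728) + (-90 - 7)/(31 + 2*15) = 30967*(-1/16728) - 97/(31 + 30) = -30967/16728 - 97/61 = -3511603/1020408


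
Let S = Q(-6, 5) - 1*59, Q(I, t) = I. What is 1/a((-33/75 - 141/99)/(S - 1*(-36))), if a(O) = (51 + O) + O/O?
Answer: 23925/1245638 ≈ 0.019207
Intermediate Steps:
S = -65 (S = -6 - 1*59 = -6 - 59 = -65)
a(O) = 52 + O (a(O) = (51 + O) + 1 = 52 + O)
1/a((-33/75 - 141/99)/(S - 1*(-36))) = 1/(52 + (-33/75 - 141/99)/(-65 - 1*(-36))) = 1/(52 + (-33*1/75 - 141*1/99)/(-65 + 36)) = 1/(52 + (-11/25 - 47/33)/(-29)) = 1/(52 - 1538/825*(-1/29)) = 1/(52 + 1538/23925) = 1/(1245638/23925) = 23925/1245638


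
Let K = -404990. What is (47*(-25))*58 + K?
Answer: -473140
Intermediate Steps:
(47*(-25))*58 + K = (47*(-25))*58 - 404990 = -1175*58 - 404990 = -68150 - 404990 = -473140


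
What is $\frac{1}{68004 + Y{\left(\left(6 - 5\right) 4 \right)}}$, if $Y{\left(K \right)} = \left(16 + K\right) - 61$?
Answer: $\frac{1}{67963} \approx 1.4714 \cdot 10^{-5}$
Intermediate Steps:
$Y{\left(K \right)} = -45 + K$ ($Y{\left(K \right)} = \left(16 + K\right) - 61 = -45 + K$)
$\frac{1}{68004 + Y{\left(\left(6 - 5\right) 4 \right)}} = \frac{1}{68004 - \left(45 - \left(6 - 5\right) 4\right)} = \frac{1}{68004 + \left(-45 + 1 \cdot 4\right)} = \frac{1}{68004 + \left(-45 + 4\right)} = \frac{1}{68004 - 41} = \frac{1}{67963}$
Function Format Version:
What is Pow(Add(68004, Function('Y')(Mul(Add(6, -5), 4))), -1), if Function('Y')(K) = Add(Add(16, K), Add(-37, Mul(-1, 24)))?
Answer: Rational(1, 67963) ≈ 1.4714e-5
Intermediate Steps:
Function('Y')(K) = Add(-45, K) (Function('Y')(K) = Add(Add(16, K), Add(-37, -24)) = Add(Add(16, K), -61) = Add(-45, K))
Pow(Add(68004, Function('Y')(Mul(Add(6, -5), 4))), -1) = Pow(Add(68004, Add(-45, Mul(Add(6, -5), 4))), -1) = Pow(Add(68004, Add(-45, Mul(1, 4))), -1) = Pow(Add(68004, Add(-45, 4)), -1) = Pow(Add(68004, -41), -1) = Pow(67963, -1) = Rational(1, 67963)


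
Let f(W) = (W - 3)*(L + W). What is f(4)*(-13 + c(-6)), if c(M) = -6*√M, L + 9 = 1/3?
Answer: 182/3 + 28*I*√6 ≈ 60.667 + 68.586*I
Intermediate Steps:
L = -26/3 (L = -9 + 1/3 = -9 + ⅓ = -26/3 ≈ -8.6667)
f(W) = (-3 + W)*(-26/3 + W) (f(W) = (W - 3)*(-26/3 + W) = (-3 + W)*(-26/3 + W))
f(4)*(-13 + c(-6)) = (26 + 4² - 35/3*4)*(-13 - 6*I*√6) = (26 + 16 - 140/3)*(-13 - 6*I*√6) = -14*(-13 - 6*I*√6)/3 = 182/3 + 28*I*√6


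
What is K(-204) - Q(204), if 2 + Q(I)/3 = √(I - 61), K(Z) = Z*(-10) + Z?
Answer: 1842 - 3*√143 ≈ 1806.1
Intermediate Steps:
K(Z) = -9*Z (K(Z) = -10*Z + Z = -9*Z)
Q(I) = -6 + 3*√(-61 + I) (Q(I) = -6 + 3*√(I - 61) = -6 + 3*√(-61 + I))
K(-204) - Q(204) = -9*(-204) - (-6 + 3*√(-61 + 204)) = 1836 - (-6 + 3*√143) = 1836 + (6 - 3*√143) = 1842 - 3*√143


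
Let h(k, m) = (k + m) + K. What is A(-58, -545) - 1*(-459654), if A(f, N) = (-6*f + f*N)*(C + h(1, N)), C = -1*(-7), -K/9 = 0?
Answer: -16701792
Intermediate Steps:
K = 0 (K = -9*0 = 0)
h(k, m) = k + m (h(k, m) = (k + m) + 0 = k + m)
C = 7
A(f, N) = (8 + N)*(-6*f + N*f) (A(f, N) = (-6*f + f*N)*(7 + (1 + N)) = (-6*f + N*f)*(8 + N) = (8 + N)*(-6*f + N*f))
A(-58, -545) - 1*(-459654) = -58*(-48 - 545 - 545*(1 - 545)) - 1*(-459654) = -58*(-48 - 545 - 545*(-544)) + 459654 = -58*(-48 - 545 + 296480) + 459654 = -58*295887 + 459654 = -17161446 + 459654 = -16701792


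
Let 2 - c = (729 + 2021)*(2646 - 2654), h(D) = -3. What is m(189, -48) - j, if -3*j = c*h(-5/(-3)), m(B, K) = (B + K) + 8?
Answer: -21853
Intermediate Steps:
m(B, K) = 8 + B + K
c = 22002 (c = 2 - (729 + 2021)*(2646 - 2654) = 2 - 2750*(-8) = 2 - 1*(-22000) = 2 + 22000 = 22002)
j = 22002 (j = -7334*(-3) = -⅓*(-66006) = 22002)
m(189, -48) - j = (8 + 189 - 48) - 1*22002 = 149 - 22002 = -21853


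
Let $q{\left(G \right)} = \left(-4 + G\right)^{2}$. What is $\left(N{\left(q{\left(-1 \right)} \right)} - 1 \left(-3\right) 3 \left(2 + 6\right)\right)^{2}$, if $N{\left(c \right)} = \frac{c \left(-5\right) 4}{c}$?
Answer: $2704$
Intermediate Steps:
$N{\left(c \right)} = -20$ ($N{\left(c \right)} = \frac{- 5 c 4}{c} = \frac{\left(-20\right) c}{c} = -20$)
$\left(N{\left(q{\left(-1 \right)} \right)} - 1 \left(-3\right) 3 \left(2 + 6\right)\right)^{2} = \left(-20 - 1 \left(-3\right) 3 \left(2 + 6\right)\right)^{2} = \left(-20 - \left(-3\right) 3 \cdot 8\right)^{2} = \left(-20 - \left(-9\right) 8\right)^{2} = \left(-20 - -72\right)^{2} = \left(-20 + 72\right)^{2} = 52^{2} = 2704$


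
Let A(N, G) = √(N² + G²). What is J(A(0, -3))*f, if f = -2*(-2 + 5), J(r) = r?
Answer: -18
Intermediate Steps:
A(N, G) = √(G² + N²)
f = -6 (f = -2*3 = -6)
J(A(0, -3))*f = √((-3)² + 0²)*(-6) = √(9 + 0)*(-6) = √9*(-6) = 3*(-6) = -18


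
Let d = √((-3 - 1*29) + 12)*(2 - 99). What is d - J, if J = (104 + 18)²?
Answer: -14884 - 194*I*√5 ≈ -14884.0 - 433.8*I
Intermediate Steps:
d = -194*I*√5 (d = √((-3 - 29) + 12)*(-97) = √(-32 + 12)*(-97) = √(-20)*(-97) = (2*I*√5)*(-97) = -194*I*√5 ≈ -433.8*I)
J = 14884 (J = 122² = 14884)
d - J = -194*I*√5 - 1*14884 = -194*I*√5 - 14884 = -14884 - 194*I*√5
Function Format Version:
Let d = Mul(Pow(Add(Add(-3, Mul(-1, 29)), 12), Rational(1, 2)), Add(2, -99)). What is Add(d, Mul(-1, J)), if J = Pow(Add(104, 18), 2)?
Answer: Add(-14884, Mul(-194, I, Pow(5, Rational(1, 2)))) ≈ Add(-14884., Mul(-433.80, I))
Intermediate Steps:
d = Mul(-194, I, Pow(5, Rational(1, 2))) (d = Mul(Pow(Add(Add(-3, -29), 12), Rational(1, 2)), -97) = Mul(Pow(Add(-32, 12), Rational(1, 2)), -97) = Mul(Pow(-20, Rational(1, 2)), -97) = Mul(Mul(2, I, Pow(5, Rational(1, 2))), -97) = Mul(-194, I, Pow(5, Rational(1, 2))) ≈ Mul(-433.80, I))
J = 14884 (J = Pow(122, 2) = 14884)
Add(d, Mul(-1, J)) = Add(Mul(-194, I, Pow(5, Rational(1, 2))), Mul(-1, 14884)) = Add(Mul(-194, I, Pow(5, Rational(1, 2))), -14884) = Add(-14884, Mul(-194, I, Pow(5, Rational(1, 2))))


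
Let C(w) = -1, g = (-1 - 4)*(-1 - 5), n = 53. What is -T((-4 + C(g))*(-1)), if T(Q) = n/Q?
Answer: -53/5 ≈ -10.600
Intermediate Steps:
g = 30 (g = -5*(-6) = 30)
T(Q) = 53/Q
-T((-4 + C(g))*(-1)) = -53/((-4 - 1)*(-1)) = -53/((-5*(-1))) = -53/5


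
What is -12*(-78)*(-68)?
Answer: -63648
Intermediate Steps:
-12*(-78)*(-68) = 936*(-68) = -63648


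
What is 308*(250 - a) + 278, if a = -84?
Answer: 103150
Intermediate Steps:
308*(250 - a) + 278 = 308*(250 - 1*(-84)) + 278 = 308*(250 + 84) + 278 = 308*334 + 278 = 102872 + 278 = 103150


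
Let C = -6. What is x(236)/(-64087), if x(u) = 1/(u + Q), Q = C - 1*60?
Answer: -1/10894790 ≈ -9.1787e-8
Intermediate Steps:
Q = -66 (Q = -6 - 1*60 = -6 - 60 = -66)
x(u) = 1/(-66 + u) (x(u) = 1/(u - 66) = 1/(-66 + u))
x(236)/(-64087) = 1/((-66 + 236)*(-64087)) = -1/64087/170 = (1/170)*(-1/64087) = -1/10894790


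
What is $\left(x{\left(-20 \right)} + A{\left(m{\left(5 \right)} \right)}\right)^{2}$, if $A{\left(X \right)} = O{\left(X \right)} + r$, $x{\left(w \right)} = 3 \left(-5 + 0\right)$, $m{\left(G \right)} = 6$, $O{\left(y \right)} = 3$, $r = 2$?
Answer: $100$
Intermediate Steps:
$x{\left(w \right)} = -15$ ($x{\left(w \right)} = 3 \left(-5\right) = -15$)
$A{\left(X \right)} = 5$ ($A{\left(X \right)} = 3 + 2 = 5$)
$\left(x{\left(-20 \right)} + A{\left(m{\left(5 \right)} \right)}\right)^{2} = \left(-15 + 5\right)^{2} = \left(-10\right)^{2} = 100$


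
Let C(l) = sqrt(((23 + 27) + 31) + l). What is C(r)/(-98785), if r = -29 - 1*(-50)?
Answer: -sqrt(102)/98785 ≈ -0.00010224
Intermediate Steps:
r = 21 (r = -29 + 50 = 21)
C(l) = sqrt(81 + l) (C(l) = sqrt((50 + 31) + l) = sqrt(81 + l))
C(r)/(-98785) = sqrt(81 + 21)/(-98785) = sqrt(102)*(-1/98785) = -sqrt(102)/98785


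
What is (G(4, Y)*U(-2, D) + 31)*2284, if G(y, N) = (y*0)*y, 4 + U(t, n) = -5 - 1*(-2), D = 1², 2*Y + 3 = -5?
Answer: 70804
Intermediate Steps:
Y = -4 (Y = -3/2 + (½)*(-5) = -3/2 - 5/2 = -4)
D = 1
U(t, n) = -7 (U(t, n) = -4 + (-5 - 1*(-2)) = -4 + (-5 + 2) = -4 - 3 = -7)
G(y, N) = 0 (G(y, N) = 0*y = 0)
(G(4, Y)*U(-2, D) + 31)*2284 = (0*(-7) + 31)*2284 = (0 + 31)*2284 = 31*2284 = 70804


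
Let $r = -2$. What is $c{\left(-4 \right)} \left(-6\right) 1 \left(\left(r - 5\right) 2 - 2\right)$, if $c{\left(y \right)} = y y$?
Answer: $1536$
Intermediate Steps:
$c{\left(y \right)} = y^{2}$
$c{\left(-4 \right)} \left(-6\right) 1 \left(\left(r - 5\right) 2 - 2\right) = \left(-4\right)^{2} \left(-6\right) 1 \left(\left(-2 - 5\right) 2 - 2\right) = 16 \left(-6\right) 1 \left(\left(-7\right) 2 - 2\right) = - 96 \cdot 1 \left(-14 - 2\right) = - 96 \cdot 1 \left(-16\right) = \left(-96\right) \left(-16\right) = 1536$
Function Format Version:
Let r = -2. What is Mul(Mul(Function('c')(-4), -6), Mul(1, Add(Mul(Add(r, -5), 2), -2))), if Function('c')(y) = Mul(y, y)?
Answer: 1536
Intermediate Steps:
Function('c')(y) = Pow(y, 2)
Mul(Mul(Function('c')(-4), -6), Mul(1, Add(Mul(Add(r, -5), 2), -2))) = Mul(Mul(Pow(-4, 2), -6), Mul(1, Add(Mul(Add(-2, -5), 2), -2))) = Mul(Mul(16, -6), Mul(1, Add(Mul(-7, 2), -2))) = Mul(-96, Mul(1, Add(-14, -2))) = Mul(-96, Mul(1, -16)) = Mul(-96, -16) = 1536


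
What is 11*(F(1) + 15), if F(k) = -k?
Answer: 154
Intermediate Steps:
11*(F(1) + 15) = 11*(-1*1 + 15) = 11*(-1 + 15) = 11*14 = 154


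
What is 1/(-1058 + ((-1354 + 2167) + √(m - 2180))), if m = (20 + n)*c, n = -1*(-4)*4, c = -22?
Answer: -245/62997 - 2*I*√743/62997 ≈ -0.0038891 - 0.00086538*I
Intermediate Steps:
n = 16 (n = 4*4 = 16)
m = -792 (m = (20 + 16)*(-22) = 36*(-22) = -792)
1/(-1058 + ((-1354 + 2167) + √(m - 2180))) = 1/(-1058 + ((-1354 + 2167) + √(-792 - 2180))) = 1/(-1058 + (813 + √(-2972))) = 1/(-1058 + (813 + 2*I*√743)) = 1/(-245 + 2*I*√743)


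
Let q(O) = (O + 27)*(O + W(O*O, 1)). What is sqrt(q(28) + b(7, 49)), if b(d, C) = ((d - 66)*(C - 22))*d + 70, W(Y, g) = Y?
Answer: 3*sqrt(3731) ≈ 183.25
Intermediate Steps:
q(O) = (27 + O)*(O + O**2) (q(O) = (O + 27)*(O + O*O) = (27 + O)*(O + O**2))
b(d, C) = 70 + d*(-66 + d)*(-22 + C) (b(d, C) = ((-66 + d)*(-22 + C))*d + 70 = d*(-66 + d)*(-22 + C) + 70 = 70 + d*(-66 + d)*(-22 + C))
sqrt(q(28) + b(7, 49)) = sqrt(28*(27 + 28**2 + 28*28) + (70 - 22*7**2 + 1452*7 + 49*7**2 - 66*49*7)) = sqrt(28*(27 + 784 + 784) + (70 - 22*49 + 10164 + 49*49 - 22638)) = sqrt(28*1595 + (70 - 1078 + 10164 + 2401 - 22638)) = sqrt(44660 - 11081) = sqrt(33579) = 3*sqrt(3731)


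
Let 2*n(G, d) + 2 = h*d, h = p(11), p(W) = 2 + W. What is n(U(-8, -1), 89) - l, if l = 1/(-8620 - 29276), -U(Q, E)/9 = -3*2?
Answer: 21884941/37896 ≈ 577.50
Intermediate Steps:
h = 13 (h = 2 + 11 = 13)
U(Q, E) = 54 (U(Q, E) = -(-27)*2 = -9*(-6) = 54)
l = -1/37896 (l = 1/(-37896) = -1/37896 ≈ -2.6388e-5)
n(G, d) = -1 + 13*d/2 (n(G, d) = -1 + (13*d)/2 = -1 + 13*d/2)
n(U(-8, -1), 89) - l = (-1 + (13/2)*89) - 1*(-1/37896) = (-1 + 1157/2) + 1/37896 = 1155/2 + 1/37896 = 21884941/37896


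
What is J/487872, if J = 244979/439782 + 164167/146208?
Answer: 2571799553/746904695556096 ≈ 3.4433e-6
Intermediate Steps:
J = 2571799553/1530943968 (J = 244979*(1/439782) + 164167*(1/146208) = 34997/62826 + 164167/146208 = 2571799553/1530943968 ≈ 1.6799)
J/487872 = (2571799553/1530943968)/487872 = (2571799553/1530943968)*(1/487872) = 2571799553/746904695556096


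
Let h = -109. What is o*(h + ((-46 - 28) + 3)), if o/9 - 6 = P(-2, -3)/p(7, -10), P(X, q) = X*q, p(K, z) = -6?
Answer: -8100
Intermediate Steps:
o = 45 (o = 54 + 9*(-2*(-3)/(-6)) = 54 + 9*(6*(-⅙)) = 54 + 9*(-1) = 54 - 9 = 45)
o*(h + ((-46 - 28) + 3)) = 45*(-109 + ((-46 - 28) + 3)) = 45*(-109 + (-74 + 3)) = 45*(-109 - 71) = 45*(-180) = -8100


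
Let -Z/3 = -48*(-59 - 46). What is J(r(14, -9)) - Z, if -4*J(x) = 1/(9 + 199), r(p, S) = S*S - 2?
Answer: 12579839/832 ≈ 15120.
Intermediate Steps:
r(p, S) = -2 + S² (r(p, S) = S² - 2 = -2 + S²)
Z = -15120 (Z = -(-144)*(-59 - 46) = -(-144)*(-105) = -3*5040 = -15120)
J(x) = -1/832 (J(x) = -1/(4*(9 + 199)) = -¼/208 = -¼*1/208 = -1/832)
J(r(14, -9)) - Z = -1/832 - 1*(-15120) = -1/832 + 15120 = 12579839/832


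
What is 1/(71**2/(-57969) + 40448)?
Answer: 57969/2344725071 ≈ 2.4723e-5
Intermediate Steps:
1/(71**2/(-57969) + 40448) = 1/(5041*(-1/57969) + 40448) = 1/(-5041/57969 + 40448) = 1/(2344725071/57969) = 57969/2344725071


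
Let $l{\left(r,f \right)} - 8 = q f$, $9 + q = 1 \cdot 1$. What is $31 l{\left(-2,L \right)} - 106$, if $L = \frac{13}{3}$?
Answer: $- \frac{2798}{3} \approx -932.67$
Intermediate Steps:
$q = -8$ ($q = -9 + 1 \cdot 1 = -9 + 1 = -8$)
$L = \frac{13}{3}$ ($L = 13 \cdot \frac{1}{3} = \frac{13}{3} \approx 4.3333$)
$l{\left(r,f \right)} = 8 - 8 f$
$31 l{\left(-2,L \right)} - 106 = 31 \left(8 - \frac{104}{3}\right) - 106 = 31 \left(- \frac{80}{3}\right) - 106 = - \frac{2480}{3} - 106 = - \frac{2798}{3}$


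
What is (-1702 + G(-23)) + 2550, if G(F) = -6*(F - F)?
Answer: 848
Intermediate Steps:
G(F) = 0 (G(F) = -6*0 = 0)
(-1702 + G(-23)) + 2550 = (-1702 + 0) + 2550 = -1702 + 2550 = 848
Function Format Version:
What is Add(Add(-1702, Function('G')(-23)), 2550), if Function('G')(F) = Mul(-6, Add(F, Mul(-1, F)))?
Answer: 848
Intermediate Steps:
Function('G')(F) = 0 (Function('G')(F) = Mul(-6, 0) = 0)
Add(Add(-1702, Function('G')(-23)), 2550) = Add(Add(-1702, 0), 2550) = Add(-1702, 2550) = 848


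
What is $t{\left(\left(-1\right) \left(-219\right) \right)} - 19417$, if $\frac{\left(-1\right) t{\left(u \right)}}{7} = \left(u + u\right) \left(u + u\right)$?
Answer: $-1362325$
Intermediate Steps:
$t{\left(u \right)} = - 28 u^{2}$ ($t{\left(u \right)} = - 7 \left(u + u\right) \left(u + u\right) = - 7 \cdot 2 u 2 u = - 7 \cdot 4 u^{2} = - 28 u^{2}$)
$t{\left(\left(-1\right) \left(-219\right) \right)} - 19417 = - 28 \left(\left(-1\right) \left(-219\right)\right)^{2} - 19417 = - 28 \cdot 219^{2} - 19417 = \left(-28\right) 47961 - 19417 = -1342908 - 19417 = -1362325$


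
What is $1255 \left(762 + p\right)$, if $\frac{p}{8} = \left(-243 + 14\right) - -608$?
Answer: $4761470$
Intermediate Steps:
$p = 3032$ ($p = 8 \left(\left(-243 + 14\right) - -608\right) = 8 \left(-229 + 608\right) = 8 \cdot 379 = 3032$)
$1255 \left(762 + p\right) = 1255 \left(762 + 3032\right) = 1255 \cdot 3794 = 4761470$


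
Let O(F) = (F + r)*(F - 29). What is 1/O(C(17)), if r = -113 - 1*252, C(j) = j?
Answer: 1/4176 ≈ 0.00023946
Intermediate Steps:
r = -365 (r = -113 - 252 = -365)
O(F) = (-365 + F)*(-29 + F) (O(F) = (F - 365)*(F - 29) = (-365 + F)*(-29 + F))
1/O(C(17)) = 1/(10585 + 17**2 - 394*17) = 1/(10585 + 289 - 6698) = 1/4176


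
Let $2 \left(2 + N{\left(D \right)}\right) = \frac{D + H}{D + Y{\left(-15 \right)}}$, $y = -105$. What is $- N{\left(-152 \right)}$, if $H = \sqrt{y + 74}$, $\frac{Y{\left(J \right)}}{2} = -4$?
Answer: $\frac{61}{40} + \frac{i \sqrt{31}}{320} \approx 1.525 + 0.017399 i$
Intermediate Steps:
$Y{\left(J \right)} = -8$ ($Y{\left(J \right)} = 2 \left(-4\right) = -8$)
$H = i \sqrt{31}$ ($H = \sqrt{-105 + 74} = \sqrt{-31} = i \sqrt{31} \approx 5.5678 i$)
$N{\left(D \right)} = -2 + \frac{D + i \sqrt{31}}{2 \left(-8 + D\right)}$ ($N{\left(D \right)} = -2 + \frac{\left(D + i \sqrt{31}\right) \frac{1}{D - 8}}{2} = -2 + \frac{\left(D + i \sqrt{31}\right) \frac{1}{-8 + D}}{2} = -2 + \frac{\frac{1}{-8 + D} \left(D + i \sqrt{31}\right)}{2} = -2 + \frac{D + i \sqrt{31}}{2 \left(-8 + D\right)}$)
$- N{\left(-152 \right)} = - \frac{32 - -456 + i \sqrt{31}}{2 \left(-8 - 152\right)} = - \frac{32 + 456 + i \sqrt{31}}{2 \left(-160\right)} = - \frac{\left(-1\right) \left(488 + i \sqrt{31}\right)}{2 \cdot 160} = - (- \frac{61}{40} - \frac{i \sqrt{31}}{320}) = \frac{61}{40} + \frac{i \sqrt{31}}{320}$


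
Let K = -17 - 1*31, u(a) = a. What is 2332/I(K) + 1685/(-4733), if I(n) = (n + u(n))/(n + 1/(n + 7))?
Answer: 5431480451/4657272 ≈ 1166.2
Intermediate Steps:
K = -48 (K = -17 - 31 = -48)
I(n) = 2*n/(n + 1/(7 + n)) (I(n) = (n + n)/(n + 1/(n + 7)) = (2*n)/(n + 1/(7 + n)) = 2*n/(n + 1/(7 + n)))
2332/I(K) + 1685/(-4733) = 2332/((2*(-48)*(7 - 48)/(1 + (-48)² + 7*(-48)))) + 1685/(-4733) = 2332/((2*(-48)*(-41)/(1 + 2304 - 336))) + 1685*(-1/4733) = 2332/((2*(-48)*(-41)/1969)) - 1685/4733 = 2332/((2*(-48)*(1/1969)*(-41))) - 1685/4733 = 2332/(3936/1969) - 1685/4733 = 2332*(1969/3936) - 1685/4733 = 1147927/984 - 1685/4733 = 5431480451/4657272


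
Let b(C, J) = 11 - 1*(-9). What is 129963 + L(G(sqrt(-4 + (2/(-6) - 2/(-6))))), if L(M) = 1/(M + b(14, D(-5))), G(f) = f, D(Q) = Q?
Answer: 13126268/101 - I/202 ≈ 1.2996e+5 - 0.0049505*I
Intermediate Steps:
b(C, J) = 20 (b(C, J) = 11 + 9 = 20)
L(M) = 1/(20 + M) (L(M) = 1/(M + 20) = 1/(20 + M))
129963 + L(G(sqrt(-4 + (2/(-6) - 2/(-6))))) = 129963 + 1/(20 + sqrt(-4 + (2/(-6) - 2/(-6)))) = 129963 + 1/(20 + sqrt(-4 + (2*(-1/6) - 2*(-1/6)))) = 129963 + 1/(20 + sqrt(-4 + (-1/3 + 1/3))) = 129963 + 1/(20 + sqrt(-4 + 0)) = 129963 + 1/(20 + sqrt(-4)) = 129963 + 1/(20 + 2*I) = 129963 + (20 - 2*I)/404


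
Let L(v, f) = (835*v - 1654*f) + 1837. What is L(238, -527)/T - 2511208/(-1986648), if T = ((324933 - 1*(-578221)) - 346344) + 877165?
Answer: 28655715718/14244017829 ≈ 2.0118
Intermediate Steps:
L(v, f) = 1837 - 1654*f + 835*v (L(v, f) = (-1654*f + 835*v) + 1837 = 1837 - 1654*f + 835*v)
T = 1433975 (T = ((324933 + 578221) - 346344) + 877165 = (903154 - 346344) + 877165 = 556810 + 877165 = 1433975)
L(238, -527)/T - 2511208/(-1986648) = (1837 - 1654*(-527) + 835*238)/1433975 - 2511208/(-1986648) = (1837 + 871658 + 198730)*(1/1433975) - 2511208*(-1/1986648) = 1072225*(1/1433975) + 313901/248331 = 42889/57359 + 313901/248331 = 28655715718/14244017829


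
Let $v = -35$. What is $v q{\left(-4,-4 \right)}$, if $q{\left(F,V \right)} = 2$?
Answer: $-70$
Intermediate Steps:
$v q{\left(-4,-4 \right)} = \left(-35\right) 2 = -70$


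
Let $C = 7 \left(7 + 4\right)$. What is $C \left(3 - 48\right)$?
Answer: $-3465$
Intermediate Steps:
$C = 77$ ($C = 7 \cdot 11 = 77$)
$C \left(3 - 48\right) = 77 \left(3 - 48\right) = 77 \left(-45\right) = -3465$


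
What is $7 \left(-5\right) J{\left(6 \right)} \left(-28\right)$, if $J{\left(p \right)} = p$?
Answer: $5880$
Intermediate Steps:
$7 \left(-5\right) J{\left(6 \right)} \left(-28\right) = 7 \left(-5\right) 6 \left(-28\right) = \left(-35\right) 6 \left(-28\right) = \left(-210\right) \left(-28\right) = 5880$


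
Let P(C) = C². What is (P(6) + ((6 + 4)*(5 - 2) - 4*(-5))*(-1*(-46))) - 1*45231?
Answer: -42895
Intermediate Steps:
(P(6) + ((6 + 4)*(5 - 2) - 4*(-5))*(-1*(-46))) - 1*45231 = (6² + ((6 + 4)*(5 - 2) - 4*(-5))*(-1*(-46))) - 1*45231 = (36 + (10*3 + 20)*46) - 45231 = (36 + (30 + 20)*46) - 45231 = (36 + 50*46) - 45231 = (36 + 2300) - 45231 = 2336 - 45231 = -42895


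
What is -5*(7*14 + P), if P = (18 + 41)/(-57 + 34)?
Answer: -10975/23 ≈ -477.17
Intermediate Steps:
P = -59/23 (P = 59/(-23) = 59*(-1/23) = -59/23 ≈ -2.5652)
-5*(7*14 + P) = -5*(7*14 - 59/23) = -5*(98 - 59/23) = -5*2195/23 = -10975/23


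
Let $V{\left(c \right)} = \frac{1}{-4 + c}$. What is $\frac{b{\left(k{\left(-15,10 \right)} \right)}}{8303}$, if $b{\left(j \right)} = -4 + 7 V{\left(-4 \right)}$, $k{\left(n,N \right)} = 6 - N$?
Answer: $- \frac{39}{66424} \approx -0.00058714$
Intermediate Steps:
$b{\left(j \right)} = - \frac{39}{8}$ ($b{\left(j \right)} = -4 + \frac{7}{-4 - 4} = -4 + \frac{7}{-8} = -4 + 7 \left(- \frac{1}{8}\right) = -4 - \frac{7}{8} = - \frac{39}{8}$)
$\frac{b{\left(k{\left(-15,10 \right)} \right)}}{8303} = - \frac{39}{8 \cdot 8303} = \left(- \frac{39}{8}\right) \frac{1}{8303} = - \frac{39}{66424}$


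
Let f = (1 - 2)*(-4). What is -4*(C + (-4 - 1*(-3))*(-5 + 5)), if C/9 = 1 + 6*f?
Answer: -900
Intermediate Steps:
f = 4 (f = -1*(-4) = 4)
C = 225 (C = 9*(1 + 6*4) = 9*(1 + 24) = 9*25 = 225)
-4*(C + (-4 - 1*(-3))*(-5 + 5)) = -4*(225 + (-4 - 1*(-3))*(-5 + 5)) = -4*(225 + (-4 + 3)*0) = -4*(225 - 1*0) = -4*(225 + 0) = -4*225 = -900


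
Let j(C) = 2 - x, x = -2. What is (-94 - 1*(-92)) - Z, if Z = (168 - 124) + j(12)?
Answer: -50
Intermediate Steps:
j(C) = 4 (j(C) = 2 - 1*(-2) = 2 + 2 = 4)
Z = 48 (Z = (168 - 124) + 4 = 44 + 4 = 48)
(-94 - 1*(-92)) - Z = (-94 - 1*(-92)) - 1*48 = (-94 + 92) - 48 = -2 - 48 = -50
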